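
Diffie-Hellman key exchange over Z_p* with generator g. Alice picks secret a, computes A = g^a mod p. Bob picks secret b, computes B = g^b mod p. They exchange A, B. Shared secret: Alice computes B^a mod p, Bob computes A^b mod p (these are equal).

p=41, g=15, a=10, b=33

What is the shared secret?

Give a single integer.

A = 15^10 mod 41  (bits of 10 = 1010)
  bit 0 = 1: r = r^2 * 15 mod 41 = 1^2 * 15 = 1*15 = 15
  bit 1 = 0: r = r^2 mod 41 = 15^2 = 20
  bit 2 = 1: r = r^2 * 15 mod 41 = 20^2 * 15 = 31*15 = 14
  bit 3 = 0: r = r^2 mod 41 = 14^2 = 32
  -> A = 32
B = 15^33 mod 41  (bits of 33 = 100001)
  bit 0 = 1: r = r^2 * 15 mod 41 = 1^2 * 15 = 1*15 = 15
  bit 1 = 0: r = r^2 mod 41 = 15^2 = 20
  bit 2 = 0: r = r^2 mod 41 = 20^2 = 31
  bit 3 = 0: r = r^2 mod 41 = 31^2 = 18
  bit 4 = 0: r = r^2 mod 41 = 18^2 = 37
  bit 5 = 1: r = r^2 * 15 mod 41 = 37^2 * 15 = 16*15 = 35
  -> B = 35
s = B^a = 35^10 mod 41  (bits of 10 = 1010)
  bit 0 = 1: r = r^2 * 35 mod 41 = 1^2 * 35 = 1*35 = 35
  bit 1 = 0: r = r^2 mod 41 = 35^2 = 36
  bit 2 = 1: r = r^2 * 35 mod 41 = 36^2 * 35 = 25*35 = 14
  bit 3 = 0: r = r^2 mod 41 = 14^2 = 32
  -> s = B^a = 32

Answer: 32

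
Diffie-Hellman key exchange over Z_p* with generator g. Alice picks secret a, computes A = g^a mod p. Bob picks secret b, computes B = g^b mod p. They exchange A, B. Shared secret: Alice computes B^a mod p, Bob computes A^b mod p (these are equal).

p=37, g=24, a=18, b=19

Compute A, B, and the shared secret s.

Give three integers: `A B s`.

A = 24^18 mod 37  (bits of 18 = 10010)
  bit 0 = 1: r = r^2 * 24 mod 37 = 1^2 * 24 = 1*24 = 24
  bit 1 = 0: r = r^2 mod 37 = 24^2 = 21
  bit 2 = 0: r = r^2 mod 37 = 21^2 = 34
  bit 3 = 1: r = r^2 * 24 mod 37 = 34^2 * 24 = 9*24 = 31
  bit 4 = 0: r = r^2 mod 37 = 31^2 = 36
  -> A = 36
B = 24^19 mod 37  (bits of 19 = 10011)
  bit 0 = 1: r = r^2 * 24 mod 37 = 1^2 * 24 = 1*24 = 24
  bit 1 = 0: r = r^2 mod 37 = 24^2 = 21
  bit 2 = 0: r = r^2 mod 37 = 21^2 = 34
  bit 3 = 1: r = r^2 * 24 mod 37 = 34^2 * 24 = 9*24 = 31
  bit 4 = 1: r = r^2 * 24 mod 37 = 31^2 * 24 = 36*24 = 13
  -> B = 13
s = B^a = 13^18 mod 37  (bits of 18 = 10010)
  bit 0 = 1: r = r^2 * 13 mod 37 = 1^2 * 13 = 1*13 = 13
  bit 1 = 0: r = r^2 mod 37 = 13^2 = 21
  bit 2 = 0: r = r^2 mod 37 = 21^2 = 34
  bit 3 = 1: r = r^2 * 13 mod 37 = 34^2 * 13 = 9*13 = 6
  bit 4 = 0: r = r^2 mod 37 = 6^2 = 36
  -> s = B^a = 36

Answer: 36 13 36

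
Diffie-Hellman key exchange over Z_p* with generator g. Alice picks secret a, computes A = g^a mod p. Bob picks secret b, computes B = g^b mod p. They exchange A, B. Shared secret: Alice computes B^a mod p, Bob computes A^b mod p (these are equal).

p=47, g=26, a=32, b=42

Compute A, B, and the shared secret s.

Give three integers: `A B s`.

Answer: 8 28 27

Derivation:
A = 26^32 mod 47  (bits of 32 = 100000)
  bit 0 = 1: r = r^2 * 26 mod 47 = 1^2 * 26 = 1*26 = 26
  bit 1 = 0: r = r^2 mod 47 = 26^2 = 18
  bit 2 = 0: r = r^2 mod 47 = 18^2 = 42
  bit 3 = 0: r = r^2 mod 47 = 42^2 = 25
  bit 4 = 0: r = r^2 mod 47 = 25^2 = 14
  bit 5 = 0: r = r^2 mod 47 = 14^2 = 8
  -> A = 8
B = 26^42 mod 47  (bits of 42 = 101010)
  bit 0 = 1: r = r^2 * 26 mod 47 = 1^2 * 26 = 1*26 = 26
  bit 1 = 0: r = r^2 mod 47 = 26^2 = 18
  bit 2 = 1: r = r^2 * 26 mod 47 = 18^2 * 26 = 42*26 = 11
  bit 3 = 0: r = r^2 mod 47 = 11^2 = 27
  bit 4 = 1: r = r^2 * 26 mod 47 = 27^2 * 26 = 24*26 = 13
  bit 5 = 0: r = r^2 mod 47 = 13^2 = 28
  -> B = 28
s = B^a = 28^32 mod 47  (bits of 32 = 100000)
  bit 0 = 1: r = r^2 * 28 mod 47 = 1^2 * 28 = 1*28 = 28
  bit 1 = 0: r = r^2 mod 47 = 28^2 = 32
  bit 2 = 0: r = r^2 mod 47 = 32^2 = 37
  bit 3 = 0: r = r^2 mod 47 = 37^2 = 6
  bit 4 = 0: r = r^2 mod 47 = 6^2 = 36
  bit 5 = 0: r = r^2 mod 47 = 36^2 = 27
  -> s = B^a = 27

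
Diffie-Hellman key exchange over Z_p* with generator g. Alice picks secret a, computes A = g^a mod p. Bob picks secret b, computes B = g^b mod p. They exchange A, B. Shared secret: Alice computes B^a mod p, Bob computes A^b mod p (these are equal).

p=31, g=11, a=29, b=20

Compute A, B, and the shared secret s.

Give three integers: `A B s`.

A = 11^29 mod 31  (bits of 29 = 11101)
  bit 0 = 1: r = r^2 * 11 mod 31 = 1^2 * 11 = 1*11 = 11
  bit 1 = 1: r = r^2 * 11 mod 31 = 11^2 * 11 = 28*11 = 29
  bit 2 = 1: r = r^2 * 11 mod 31 = 29^2 * 11 = 4*11 = 13
  bit 3 = 0: r = r^2 mod 31 = 13^2 = 14
  bit 4 = 1: r = r^2 * 11 mod 31 = 14^2 * 11 = 10*11 = 17
  -> A = 17
B = 11^20 mod 31  (bits of 20 = 10100)
  bit 0 = 1: r = r^2 * 11 mod 31 = 1^2 * 11 = 1*11 = 11
  bit 1 = 0: r = r^2 mod 31 = 11^2 = 28
  bit 2 = 1: r = r^2 * 11 mod 31 = 28^2 * 11 = 9*11 = 6
  bit 3 = 0: r = r^2 mod 31 = 6^2 = 5
  bit 4 = 0: r = r^2 mod 31 = 5^2 = 25
  -> B = 25
s = B^a = 25^29 mod 31  (bits of 29 = 11101)
  bit 0 = 1: r = r^2 * 25 mod 31 = 1^2 * 25 = 1*25 = 25
  bit 1 = 1: r = r^2 * 25 mod 31 = 25^2 * 25 = 5*25 = 1
  bit 2 = 1: r = r^2 * 25 mod 31 = 1^2 * 25 = 1*25 = 25
  bit 3 = 0: r = r^2 mod 31 = 25^2 = 5
  bit 4 = 1: r = r^2 * 25 mod 31 = 5^2 * 25 = 25*25 = 5
  -> s = B^a = 5

Answer: 17 25 5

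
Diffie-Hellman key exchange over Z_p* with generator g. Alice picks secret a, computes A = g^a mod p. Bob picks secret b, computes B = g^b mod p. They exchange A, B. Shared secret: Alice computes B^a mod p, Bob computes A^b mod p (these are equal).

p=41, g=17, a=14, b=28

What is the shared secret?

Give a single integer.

Answer: 18

Derivation:
A = 17^14 mod 41  (bits of 14 = 1110)
  bit 0 = 1: r = r^2 * 17 mod 41 = 1^2 * 17 = 1*17 = 17
  bit 1 = 1: r = r^2 * 17 mod 41 = 17^2 * 17 = 2*17 = 34
  bit 2 = 1: r = r^2 * 17 mod 41 = 34^2 * 17 = 8*17 = 13
  bit 3 = 0: r = r^2 mod 41 = 13^2 = 5
  -> A = 5
B = 17^28 mod 41  (bits of 28 = 11100)
  bit 0 = 1: r = r^2 * 17 mod 41 = 1^2 * 17 = 1*17 = 17
  bit 1 = 1: r = r^2 * 17 mod 41 = 17^2 * 17 = 2*17 = 34
  bit 2 = 1: r = r^2 * 17 mod 41 = 34^2 * 17 = 8*17 = 13
  bit 3 = 0: r = r^2 mod 41 = 13^2 = 5
  bit 4 = 0: r = r^2 mod 41 = 5^2 = 25
  -> B = 25
s = B^a = 25^14 mod 41  (bits of 14 = 1110)
  bit 0 = 1: r = r^2 * 25 mod 41 = 1^2 * 25 = 1*25 = 25
  bit 1 = 1: r = r^2 * 25 mod 41 = 25^2 * 25 = 10*25 = 4
  bit 2 = 1: r = r^2 * 25 mod 41 = 4^2 * 25 = 16*25 = 31
  bit 3 = 0: r = r^2 mod 41 = 31^2 = 18
  -> s = B^a = 18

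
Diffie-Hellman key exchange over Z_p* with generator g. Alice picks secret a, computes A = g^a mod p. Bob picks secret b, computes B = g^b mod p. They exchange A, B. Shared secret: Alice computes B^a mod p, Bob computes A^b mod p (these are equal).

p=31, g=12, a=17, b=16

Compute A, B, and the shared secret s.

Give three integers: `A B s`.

Answer: 11 19 20

Derivation:
A = 12^17 mod 31  (bits of 17 = 10001)
  bit 0 = 1: r = r^2 * 12 mod 31 = 1^2 * 12 = 1*12 = 12
  bit 1 = 0: r = r^2 mod 31 = 12^2 = 20
  bit 2 = 0: r = r^2 mod 31 = 20^2 = 28
  bit 3 = 0: r = r^2 mod 31 = 28^2 = 9
  bit 4 = 1: r = r^2 * 12 mod 31 = 9^2 * 12 = 19*12 = 11
  -> A = 11
B = 12^16 mod 31  (bits of 16 = 10000)
  bit 0 = 1: r = r^2 * 12 mod 31 = 1^2 * 12 = 1*12 = 12
  bit 1 = 0: r = r^2 mod 31 = 12^2 = 20
  bit 2 = 0: r = r^2 mod 31 = 20^2 = 28
  bit 3 = 0: r = r^2 mod 31 = 28^2 = 9
  bit 4 = 0: r = r^2 mod 31 = 9^2 = 19
  -> B = 19
s = B^a = 19^17 mod 31  (bits of 17 = 10001)
  bit 0 = 1: r = r^2 * 19 mod 31 = 1^2 * 19 = 1*19 = 19
  bit 1 = 0: r = r^2 mod 31 = 19^2 = 20
  bit 2 = 0: r = r^2 mod 31 = 20^2 = 28
  bit 3 = 0: r = r^2 mod 31 = 28^2 = 9
  bit 4 = 1: r = r^2 * 19 mod 31 = 9^2 * 19 = 19*19 = 20
  -> s = B^a = 20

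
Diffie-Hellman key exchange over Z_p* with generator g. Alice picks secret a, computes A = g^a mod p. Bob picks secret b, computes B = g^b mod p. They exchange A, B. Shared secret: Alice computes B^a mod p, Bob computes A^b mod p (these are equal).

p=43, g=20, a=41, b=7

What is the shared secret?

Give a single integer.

A = 20^41 mod 43  (bits of 41 = 101001)
  bit 0 = 1: r = r^2 * 20 mod 43 = 1^2 * 20 = 1*20 = 20
  bit 1 = 0: r = r^2 mod 43 = 20^2 = 13
  bit 2 = 1: r = r^2 * 20 mod 43 = 13^2 * 20 = 40*20 = 26
  bit 3 = 0: r = r^2 mod 43 = 26^2 = 31
  bit 4 = 0: r = r^2 mod 43 = 31^2 = 15
  bit 5 = 1: r = r^2 * 20 mod 43 = 15^2 * 20 = 10*20 = 28
  -> A = 28
B = 20^7 mod 43  (bits of 7 = 111)
  bit 0 = 1: r = r^2 * 20 mod 43 = 1^2 * 20 = 1*20 = 20
  bit 1 = 1: r = r^2 * 20 mod 43 = 20^2 * 20 = 13*20 = 2
  bit 2 = 1: r = r^2 * 20 mod 43 = 2^2 * 20 = 4*20 = 37
  -> B = 37
s = B^a = 37^41 mod 43  (bits of 41 = 101001)
  bit 0 = 1: r = r^2 * 37 mod 43 = 1^2 * 37 = 1*37 = 37
  bit 1 = 0: r = r^2 mod 43 = 37^2 = 36
  bit 2 = 1: r = r^2 * 37 mod 43 = 36^2 * 37 = 6*37 = 7
  bit 3 = 0: r = r^2 mod 43 = 7^2 = 6
  bit 4 = 0: r = r^2 mod 43 = 6^2 = 36
  bit 5 = 1: r = r^2 * 37 mod 43 = 36^2 * 37 = 6*37 = 7
  -> s = B^a = 7

Answer: 7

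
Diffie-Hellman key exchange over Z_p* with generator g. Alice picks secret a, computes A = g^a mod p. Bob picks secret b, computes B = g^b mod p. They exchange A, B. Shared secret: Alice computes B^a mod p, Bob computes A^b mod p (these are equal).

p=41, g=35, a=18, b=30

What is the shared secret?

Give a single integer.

A = 35^18 mod 41  (bits of 18 = 10010)
  bit 0 = 1: r = r^2 * 35 mod 41 = 1^2 * 35 = 1*35 = 35
  bit 1 = 0: r = r^2 mod 41 = 35^2 = 36
  bit 2 = 0: r = r^2 mod 41 = 36^2 = 25
  bit 3 = 1: r = r^2 * 35 mod 41 = 25^2 * 35 = 10*35 = 22
  bit 4 = 0: r = r^2 mod 41 = 22^2 = 33
  -> A = 33
B = 35^30 mod 41  (bits of 30 = 11110)
  bit 0 = 1: r = r^2 * 35 mod 41 = 1^2 * 35 = 1*35 = 35
  bit 1 = 1: r = r^2 * 35 mod 41 = 35^2 * 35 = 36*35 = 30
  bit 2 = 1: r = r^2 * 35 mod 41 = 30^2 * 35 = 39*35 = 12
  bit 3 = 1: r = r^2 * 35 mod 41 = 12^2 * 35 = 21*35 = 38
  bit 4 = 0: r = r^2 mod 41 = 38^2 = 9
  -> B = 9
s = B^a = 9^18 mod 41  (bits of 18 = 10010)
  bit 0 = 1: r = r^2 * 9 mod 41 = 1^2 * 9 = 1*9 = 9
  bit 1 = 0: r = r^2 mod 41 = 9^2 = 40
  bit 2 = 0: r = r^2 mod 41 = 40^2 = 1
  bit 3 = 1: r = r^2 * 9 mod 41 = 1^2 * 9 = 1*9 = 9
  bit 4 = 0: r = r^2 mod 41 = 9^2 = 40
  -> s = B^a = 40

Answer: 40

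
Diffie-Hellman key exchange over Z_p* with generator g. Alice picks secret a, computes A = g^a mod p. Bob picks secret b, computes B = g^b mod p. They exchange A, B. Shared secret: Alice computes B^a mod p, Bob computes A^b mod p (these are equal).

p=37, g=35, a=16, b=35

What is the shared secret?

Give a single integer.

A = 35^16 mod 37  (bits of 16 = 10000)
  bit 0 = 1: r = r^2 * 35 mod 37 = 1^2 * 35 = 1*35 = 35
  bit 1 = 0: r = r^2 mod 37 = 35^2 = 4
  bit 2 = 0: r = r^2 mod 37 = 4^2 = 16
  bit 3 = 0: r = r^2 mod 37 = 16^2 = 34
  bit 4 = 0: r = r^2 mod 37 = 34^2 = 9
  -> A = 9
B = 35^35 mod 37  (bits of 35 = 100011)
  bit 0 = 1: r = r^2 * 35 mod 37 = 1^2 * 35 = 1*35 = 35
  bit 1 = 0: r = r^2 mod 37 = 35^2 = 4
  bit 2 = 0: r = r^2 mod 37 = 4^2 = 16
  bit 3 = 0: r = r^2 mod 37 = 16^2 = 34
  bit 4 = 1: r = r^2 * 35 mod 37 = 34^2 * 35 = 9*35 = 19
  bit 5 = 1: r = r^2 * 35 mod 37 = 19^2 * 35 = 28*35 = 18
  -> B = 18
s = B^a = 18^16 mod 37  (bits of 16 = 10000)
  bit 0 = 1: r = r^2 * 18 mod 37 = 1^2 * 18 = 1*18 = 18
  bit 1 = 0: r = r^2 mod 37 = 18^2 = 28
  bit 2 = 0: r = r^2 mod 37 = 28^2 = 7
  bit 3 = 0: r = r^2 mod 37 = 7^2 = 12
  bit 4 = 0: r = r^2 mod 37 = 12^2 = 33
  -> s = B^a = 33

Answer: 33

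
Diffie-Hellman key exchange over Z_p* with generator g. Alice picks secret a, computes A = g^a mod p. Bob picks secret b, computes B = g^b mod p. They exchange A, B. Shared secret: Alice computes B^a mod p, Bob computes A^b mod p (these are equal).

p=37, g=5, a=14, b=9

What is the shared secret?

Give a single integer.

Answer: 36

Derivation:
A = 5^14 mod 37  (bits of 14 = 1110)
  bit 0 = 1: r = r^2 * 5 mod 37 = 1^2 * 5 = 1*5 = 5
  bit 1 = 1: r = r^2 * 5 mod 37 = 5^2 * 5 = 25*5 = 14
  bit 2 = 1: r = r^2 * 5 mod 37 = 14^2 * 5 = 11*5 = 18
  bit 3 = 0: r = r^2 mod 37 = 18^2 = 28
  -> A = 28
B = 5^9 mod 37  (bits of 9 = 1001)
  bit 0 = 1: r = r^2 * 5 mod 37 = 1^2 * 5 = 1*5 = 5
  bit 1 = 0: r = r^2 mod 37 = 5^2 = 25
  bit 2 = 0: r = r^2 mod 37 = 25^2 = 33
  bit 3 = 1: r = r^2 * 5 mod 37 = 33^2 * 5 = 16*5 = 6
  -> B = 6
s = B^a = 6^14 mod 37  (bits of 14 = 1110)
  bit 0 = 1: r = r^2 * 6 mod 37 = 1^2 * 6 = 1*6 = 6
  bit 1 = 1: r = r^2 * 6 mod 37 = 6^2 * 6 = 36*6 = 31
  bit 2 = 1: r = r^2 * 6 mod 37 = 31^2 * 6 = 36*6 = 31
  bit 3 = 0: r = r^2 mod 37 = 31^2 = 36
  -> s = B^a = 36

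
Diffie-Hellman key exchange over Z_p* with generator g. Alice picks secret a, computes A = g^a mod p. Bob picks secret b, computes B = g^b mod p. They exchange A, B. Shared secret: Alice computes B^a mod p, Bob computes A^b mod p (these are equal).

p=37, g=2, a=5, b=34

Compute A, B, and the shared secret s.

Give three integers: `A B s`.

Answer: 32 28 3

Derivation:
A = 2^5 mod 37  (bits of 5 = 101)
  bit 0 = 1: r = r^2 * 2 mod 37 = 1^2 * 2 = 1*2 = 2
  bit 1 = 0: r = r^2 mod 37 = 2^2 = 4
  bit 2 = 1: r = r^2 * 2 mod 37 = 4^2 * 2 = 16*2 = 32
  -> A = 32
B = 2^34 mod 37  (bits of 34 = 100010)
  bit 0 = 1: r = r^2 * 2 mod 37 = 1^2 * 2 = 1*2 = 2
  bit 1 = 0: r = r^2 mod 37 = 2^2 = 4
  bit 2 = 0: r = r^2 mod 37 = 4^2 = 16
  bit 3 = 0: r = r^2 mod 37 = 16^2 = 34
  bit 4 = 1: r = r^2 * 2 mod 37 = 34^2 * 2 = 9*2 = 18
  bit 5 = 0: r = r^2 mod 37 = 18^2 = 28
  -> B = 28
s = B^a = 28^5 mod 37  (bits of 5 = 101)
  bit 0 = 1: r = r^2 * 28 mod 37 = 1^2 * 28 = 1*28 = 28
  bit 1 = 0: r = r^2 mod 37 = 28^2 = 7
  bit 2 = 1: r = r^2 * 28 mod 37 = 7^2 * 28 = 12*28 = 3
  -> s = B^a = 3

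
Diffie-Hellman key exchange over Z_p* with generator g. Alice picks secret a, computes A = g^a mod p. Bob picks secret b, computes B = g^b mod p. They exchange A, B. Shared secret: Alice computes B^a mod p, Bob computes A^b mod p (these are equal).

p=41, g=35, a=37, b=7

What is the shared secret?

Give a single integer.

Answer: 7

Derivation:
A = 35^37 mod 41  (bits of 37 = 100101)
  bit 0 = 1: r = r^2 * 35 mod 41 = 1^2 * 35 = 1*35 = 35
  bit 1 = 0: r = r^2 mod 41 = 35^2 = 36
  bit 2 = 0: r = r^2 mod 41 = 36^2 = 25
  bit 3 = 1: r = r^2 * 35 mod 41 = 25^2 * 35 = 10*35 = 22
  bit 4 = 0: r = r^2 mod 41 = 22^2 = 33
  bit 5 = 1: r = r^2 * 35 mod 41 = 33^2 * 35 = 23*35 = 26
  -> A = 26
B = 35^7 mod 41  (bits of 7 = 111)
  bit 0 = 1: r = r^2 * 35 mod 41 = 1^2 * 35 = 1*35 = 35
  bit 1 = 1: r = r^2 * 35 mod 41 = 35^2 * 35 = 36*35 = 30
  bit 2 = 1: r = r^2 * 35 mod 41 = 30^2 * 35 = 39*35 = 12
  -> B = 12
s = B^a = 12^37 mod 41  (bits of 37 = 100101)
  bit 0 = 1: r = r^2 * 12 mod 41 = 1^2 * 12 = 1*12 = 12
  bit 1 = 0: r = r^2 mod 41 = 12^2 = 21
  bit 2 = 0: r = r^2 mod 41 = 21^2 = 31
  bit 3 = 1: r = r^2 * 12 mod 41 = 31^2 * 12 = 18*12 = 11
  bit 4 = 0: r = r^2 mod 41 = 11^2 = 39
  bit 5 = 1: r = r^2 * 12 mod 41 = 39^2 * 12 = 4*12 = 7
  -> s = B^a = 7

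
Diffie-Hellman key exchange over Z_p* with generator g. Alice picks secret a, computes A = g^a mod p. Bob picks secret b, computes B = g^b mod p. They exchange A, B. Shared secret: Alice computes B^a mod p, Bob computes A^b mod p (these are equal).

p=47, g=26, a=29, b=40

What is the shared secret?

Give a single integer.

A = 26^29 mod 47  (bits of 29 = 11101)
  bit 0 = 1: r = r^2 * 26 mod 47 = 1^2 * 26 = 1*26 = 26
  bit 1 = 1: r = r^2 * 26 mod 47 = 26^2 * 26 = 18*26 = 45
  bit 2 = 1: r = r^2 * 26 mod 47 = 45^2 * 26 = 4*26 = 10
  bit 3 = 0: r = r^2 mod 47 = 10^2 = 6
  bit 4 = 1: r = r^2 * 26 mod 47 = 6^2 * 26 = 36*26 = 43
  -> A = 43
B = 26^40 mod 47  (bits of 40 = 101000)
  bit 0 = 1: r = r^2 * 26 mod 47 = 1^2 * 26 = 1*26 = 26
  bit 1 = 0: r = r^2 mod 47 = 26^2 = 18
  bit 2 = 1: r = r^2 * 26 mod 47 = 18^2 * 26 = 42*26 = 11
  bit 3 = 0: r = r^2 mod 47 = 11^2 = 27
  bit 4 = 0: r = r^2 mod 47 = 27^2 = 24
  bit 5 = 0: r = r^2 mod 47 = 24^2 = 12
  -> B = 12
s = B^a = 12^29 mod 47  (bits of 29 = 11101)
  bit 0 = 1: r = r^2 * 12 mod 47 = 1^2 * 12 = 1*12 = 12
  bit 1 = 1: r = r^2 * 12 mod 47 = 12^2 * 12 = 3*12 = 36
  bit 2 = 1: r = r^2 * 12 mod 47 = 36^2 * 12 = 27*12 = 42
  bit 3 = 0: r = r^2 mod 47 = 42^2 = 25
  bit 4 = 1: r = r^2 * 12 mod 47 = 25^2 * 12 = 14*12 = 27
  -> s = B^a = 27

Answer: 27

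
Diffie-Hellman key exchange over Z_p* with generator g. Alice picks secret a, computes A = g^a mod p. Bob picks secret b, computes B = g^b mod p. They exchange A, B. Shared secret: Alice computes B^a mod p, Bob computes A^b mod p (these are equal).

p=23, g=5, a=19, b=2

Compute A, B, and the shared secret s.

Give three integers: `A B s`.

Answer: 7 2 3

Derivation:
A = 5^19 mod 23  (bits of 19 = 10011)
  bit 0 = 1: r = r^2 * 5 mod 23 = 1^2 * 5 = 1*5 = 5
  bit 1 = 0: r = r^2 mod 23 = 5^2 = 2
  bit 2 = 0: r = r^2 mod 23 = 2^2 = 4
  bit 3 = 1: r = r^2 * 5 mod 23 = 4^2 * 5 = 16*5 = 11
  bit 4 = 1: r = r^2 * 5 mod 23 = 11^2 * 5 = 6*5 = 7
  -> A = 7
B = 5^2 mod 23  (bits of 2 = 10)
  bit 0 = 1: r = r^2 * 5 mod 23 = 1^2 * 5 = 1*5 = 5
  bit 1 = 0: r = r^2 mod 23 = 5^2 = 2
  -> B = 2
s = B^a = 2^19 mod 23  (bits of 19 = 10011)
  bit 0 = 1: r = r^2 * 2 mod 23 = 1^2 * 2 = 1*2 = 2
  bit 1 = 0: r = r^2 mod 23 = 2^2 = 4
  bit 2 = 0: r = r^2 mod 23 = 4^2 = 16
  bit 3 = 1: r = r^2 * 2 mod 23 = 16^2 * 2 = 3*2 = 6
  bit 4 = 1: r = r^2 * 2 mod 23 = 6^2 * 2 = 13*2 = 3
  -> s = B^a = 3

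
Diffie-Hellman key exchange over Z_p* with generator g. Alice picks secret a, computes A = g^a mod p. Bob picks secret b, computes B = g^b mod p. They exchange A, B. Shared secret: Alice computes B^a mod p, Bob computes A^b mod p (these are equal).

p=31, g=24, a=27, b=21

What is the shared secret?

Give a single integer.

Answer: 15

Derivation:
A = 24^27 mod 31  (bits of 27 = 11011)
  bit 0 = 1: r = r^2 * 24 mod 31 = 1^2 * 24 = 1*24 = 24
  bit 1 = 1: r = r^2 * 24 mod 31 = 24^2 * 24 = 18*24 = 29
  bit 2 = 0: r = r^2 mod 31 = 29^2 = 4
  bit 3 = 1: r = r^2 * 24 mod 31 = 4^2 * 24 = 16*24 = 12
  bit 4 = 1: r = r^2 * 24 mod 31 = 12^2 * 24 = 20*24 = 15
  -> A = 15
B = 24^21 mod 31  (bits of 21 = 10101)
  bit 0 = 1: r = r^2 * 24 mod 31 = 1^2 * 24 = 1*24 = 24
  bit 1 = 0: r = r^2 mod 31 = 24^2 = 18
  bit 2 = 1: r = r^2 * 24 mod 31 = 18^2 * 24 = 14*24 = 26
  bit 3 = 0: r = r^2 mod 31 = 26^2 = 25
  bit 4 = 1: r = r^2 * 24 mod 31 = 25^2 * 24 = 5*24 = 27
  -> B = 27
s = B^a = 27^27 mod 31  (bits of 27 = 11011)
  bit 0 = 1: r = r^2 * 27 mod 31 = 1^2 * 27 = 1*27 = 27
  bit 1 = 1: r = r^2 * 27 mod 31 = 27^2 * 27 = 16*27 = 29
  bit 2 = 0: r = r^2 mod 31 = 29^2 = 4
  bit 3 = 1: r = r^2 * 27 mod 31 = 4^2 * 27 = 16*27 = 29
  bit 4 = 1: r = r^2 * 27 mod 31 = 29^2 * 27 = 4*27 = 15
  -> s = B^a = 15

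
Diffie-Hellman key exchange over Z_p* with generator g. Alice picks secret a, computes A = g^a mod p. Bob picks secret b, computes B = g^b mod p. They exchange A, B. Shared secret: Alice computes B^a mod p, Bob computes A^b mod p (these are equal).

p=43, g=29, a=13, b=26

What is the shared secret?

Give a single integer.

Answer: 24

Derivation:
A = 29^13 mod 43  (bits of 13 = 1101)
  bit 0 = 1: r = r^2 * 29 mod 43 = 1^2 * 29 = 1*29 = 29
  bit 1 = 1: r = r^2 * 29 mod 43 = 29^2 * 29 = 24*29 = 8
  bit 2 = 0: r = r^2 mod 43 = 8^2 = 21
  bit 3 = 1: r = r^2 * 29 mod 43 = 21^2 * 29 = 11*29 = 18
  -> A = 18
B = 29^26 mod 43  (bits of 26 = 11010)
  bit 0 = 1: r = r^2 * 29 mod 43 = 1^2 * 29 = 1*29 = 29
  bit 1 = 1: r = r^2 * 29 mod 43 = 29^2 * 29 = 24*29 = 8
  bit 2 = 0: r = r^2 mod 43 = 8^2 = 21
  bit 3 = 1: r = r^2 * 29 mod 43 = 21^2 * 29 = 11*29 = 18
  bit 4 = 0: r = r^2 mod 43 = 18^2 = 23
  -> B = 23
s = B^a = 23^13 mod 43  (bits of 13 = 1101)
  bit 0 = 1: r = r^2 * 23 mod 43 = 1^2 * 23 = 1*23 = 23
  bit 1 = 1: r = r^2 * 23 mod 43 = 23^2 * 23 = 13*23 = 41
  bit 2 = 0: r = r^2 mod 43 = 41^2 = 4
  bit 3 = 1: r = r^2 * 23 mod 43 = 4^2 * 23 = 16*23 = 24
  -> s = B^a = 24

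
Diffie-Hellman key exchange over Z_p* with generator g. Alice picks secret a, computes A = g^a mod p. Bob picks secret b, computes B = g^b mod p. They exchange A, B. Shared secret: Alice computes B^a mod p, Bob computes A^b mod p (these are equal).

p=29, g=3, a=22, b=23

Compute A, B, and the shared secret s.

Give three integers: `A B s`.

A = 3^22 mod 29  (bits of 22 = 10110)
  bit 0 = 1: r = r^2 * 3 mod 29 = 1^2 * 3 = 1*3 = 3
  bit 1 = 0: r = r^2 mod 29 = 3^2 = 9
  bit 2 = 1: r = r^2 * 3 mod 29 = 9^2 * 3 = 23*3 = 11
  bit 3 = 1: r = r^2 * 3 mod 29 = 11^2 * 3 = 5*3 = 15
  bit 4 = 0: r = r^2 mod 29 = 15^2 = 22
  -> A = 22
B = 3^23 mod 29  (bits of 23 = 10111)
  bit 0 = 1: r = r^2 * 3 mod 29 = 1^2 * 3 = 1*3 = 3
  bit 1 = 0: r = r^2 mod 29 = 3^2 = 9
  bit 2 = 1: r = r^2 * 3 mod 29 = 9^2 * 3 = 23*3 = 11
  bit 3 = 1: r = r^2 * 3 mod 29 = 11^2 * 3 = 5*3 = 15
  bit 4 = 1: r = r^2 * 3 mod 29 = 15^2 * 3 = 22*3 = 8
  -> B = 8
s = B^a = 8^22 mod 29  (bits of 22 = 10110)
  bit 0 = 1: r = r^2 * 8 mod 29 = 1^2 * 8 = 1*8 = 8
  bit 1 = 0: r = r^2 mod 29 = 8^2 = 6
  bit 2 = 1: r = r^2 * 8 mod 29 = 6^2 * 8 = 7*8 = 27
  bit 3 = 1: r = r^2 * 8 mod 29 = 27^2 * 8 = 4*8 = 3
  bit 4 = 0: r = r^2 mod 29 = 3^2 = 9
  -> s = B^a = 9

Answer: 22 8 9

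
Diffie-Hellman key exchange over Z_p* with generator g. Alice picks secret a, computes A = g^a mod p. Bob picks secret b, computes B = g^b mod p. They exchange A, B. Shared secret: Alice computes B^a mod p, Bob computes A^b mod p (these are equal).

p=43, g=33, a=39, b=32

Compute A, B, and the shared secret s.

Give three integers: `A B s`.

Answer: 39 15 41

Derivation:
A = 33^39 mod 43  (bits of 39 = 100111)
  bit 0 = 1: r = r^2 * 33 mod 43 = 1^2 * 33 = 1*33 = 33
  bit 1 = 0: r = r^2 mod 43 = 33^2 = 14
  bit 2 = 0: r = r^2 mod 43 = 14^2 = 24
  bit 3 = 1: r = r^2 * 33 mod 43 = 24^2 * 33 = 17*33 = 2
  bit 4 = 1: r = r^2 * 33 mod 43 = 2^2 * 33 = 4*33 = 3
  bit 5 = 1: r = r^2 * 33 mod 43 = 3^2 * 33 = 9*33 = 39
  -> A = 39
B = 33^32 mod 43  (bits of 32 = 100000)
  bit 0 = 1: r = r^2 * 33 mod 43 = 1^2 * 33 = 1*33 = 33
  bit 1 = 0: r = r^2 mod 43 = 33^2 = 14
  bit 2 = 0: r = r^2 mod 43 = 14^2 = 24
  bit 3 = 0: r = r^2 mod 43 = 24^2 = 17
  bit 4 = 0: r = r^2 mod 43 = 17^2 = 31
  bit 5 = 0: r = r^2 mod 43 = 31^2 = 15
  -> B = 15
s = B^a = 15^39 mod 43  (bits of 39 = 100111)
  bit 0 = 1: r = r^2 * 15 mod 43 = 1^2 * 15 = 1*15 = 15
  bit 1 = 0: r = r^2 mod 43 = 15^2 = 10
  bit 2 = 0: r = r^2 mod 43 = 10^2 = 14
  bit 3 = 1: r = r^2 * 15 mod 43 = 14^2 * 15 = 24*15 = 16
  bit 4 = 1: r = r^2 * 15 mod 43 = 16^2 * 15 = 41*15 = 13
  bit 5 = 1: r = r^2 * 15 mod 43 = 13^2 * 15 = 40*15 = 41
  -> s = B^a = 41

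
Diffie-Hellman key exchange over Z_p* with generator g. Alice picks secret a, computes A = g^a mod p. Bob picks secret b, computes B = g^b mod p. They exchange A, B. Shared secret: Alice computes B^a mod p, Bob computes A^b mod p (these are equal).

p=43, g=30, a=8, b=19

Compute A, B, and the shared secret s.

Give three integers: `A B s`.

Answer: 38 29 31

Derivation:
A = 30^8 mod 43  (bits of 8 = 1000)
  bit 0 = 1: r = r^2 * 30 mod 43 = 1^2 * 30 = 1*30 = 30
  bit 1 = 0: r = r^2 mod 43 = 30^2 = 40
  bit 2 = 0: r = r^2 mod 43 = 40^2 = 9
  bit 3 = 0: r = r^2 mod 43 = 9^2 = 38
  -> A = 38
B = 30^19 mod 43  (bits of 19 = 10011)
  bit 0 = 1: r = r^2 * 30 mod 43 = 1^2 * 30 = 1*30 = 30
  bit 1 = 0: r = r^2 mod 43 = 30^2 = 40
  bit 2 = 0: r = r^2 mod 43 = 40^2 = 9
  bit 3 = 1: r = r^2 * 30 mod 43 = 9^2 * 30 = 38*30 = 22
  bit 4 = 1: r = r^2 * 30 mod 43 = 22^2 * 30 = 11*30 = 29
  -> B = 29
s = B^a = 29^8 mod 43  (bits of 8 = 1000)
  bit 0 = 1: r = r^2 * 29 mod 43 = 1^2 * 29 = 1*29 = 29
  bit 1 = 0: r = r^2 mod 43 = 29^2 = 24
  bit 2 = 0: r = r^2 mod 43 = 24^2 = 17
  bit 3 = 0: r = r^2 mod 43 = 17^2 = 31
  -> s = B^a = 31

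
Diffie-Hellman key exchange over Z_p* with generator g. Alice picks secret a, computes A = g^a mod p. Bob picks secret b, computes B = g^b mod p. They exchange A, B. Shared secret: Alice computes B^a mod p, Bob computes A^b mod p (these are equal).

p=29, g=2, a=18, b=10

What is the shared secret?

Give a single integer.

Answer: 7

Derivation:
A = 2^18 mod 29  (bits of 18 = 10010)
  bit 0 = 1: r = r^2 * 2 mod 29 = 1^2 * 2 = 1*2 = 2
  bit 1 = 0: r = r^2 mod 29 = 2^2 = 4
  bit 2 = 0: r = r^2 mod 29 = 4^2 = 16
  bit 3 = 1: r = r^2 * 2 mod 29 = 16^2 * 2 = 24*2 = 19
  bit 4 = 0: r = r^2 mod 29 = 19^2 = 13
  -> A = 13
B = 2^10 mod 29  (bits of 10 = 1010)
  bit 0 = 1: r = r^2 * 2 mod 29 = 1^2 * 2 = 1*2 = 2
  bit 1 = 0: r = r^2 mod 29 = 2^2 = 4
  bit 2 = 1: r = r^2 * 2 mod 29 = 4^2 * 2 = 16*2 = 3
  bit 3 = 0: r = r^2 mod 29 = 3^2 = 9
  -> B = 9
s = B^a = 9^18 mod 29  (bits of 18 = 10010)
  bit 0 = 1: r = r^2 * 9 mod 29 = 1^2 * 9 = 1*9 = 9
  bit 1 = 0: r = r^2 mod 29 = 9^2 = 23
  bit 2 = 0: r = r^2 mod 29 = 23^2 = 7
  bit 3 = 1: r = r^2 * 9 mod 29 = 7^2 * 9 = 20*9 = 6
  bit 4 = 0: r = r^2 mod 29 = 6^2 = 7
  -> s = B^a = 7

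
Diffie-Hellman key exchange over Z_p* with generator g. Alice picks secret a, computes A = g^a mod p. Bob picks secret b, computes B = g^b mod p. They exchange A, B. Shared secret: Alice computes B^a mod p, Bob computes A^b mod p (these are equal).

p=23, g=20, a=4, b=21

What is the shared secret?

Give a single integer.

Answer: 2

Derivation:
A = 20^4 mod 23  (bits of 4 = 100)
  bit 0 = 1: r = r^2 * 20 mod 23 = 1^2 * 20 = 1*20 = 20
  bit 1 = 0: r = r^2 mod 23 = 20^2 = 9
  bit 2 = 0: r = r^2 mod 23 = 9^2 = 12
  -> A = 12
B = 20^21 mod 23  (bits of 21 = 10101)
  bit 0 = 1: r = r^2 * 20 mod 23 = 1^2 * 20 = 1*20 = 20
  bit 1 = 0: r = r^2 mod 23 = 20^2 = 9
  bit 2 = 1: r = r^2 * 20 mod 23 = 9^2 * 20 = 12*20 = 10
  bit 3 = 0: r = r^2 mod 23 = 10^2 = 8
  bit 4 = 1: r = r^2 * 20 mod 23 = 8^2 * 20 = 18*20 = 15
  -> B = 15
s = B^a = 15^4 mod 23  (bits of 4 = 100)
  bit 0 = 1: r = r^2 * 15 mod 23 = 1^2 * 15 = 1*15 = 15
  bit 1 = 0: r = r^2 mod 23 = 15^2 = 18
  bit 2 = 0: r = r^2 mod 23 = 18^2 = 2
  -> s = B^a = 2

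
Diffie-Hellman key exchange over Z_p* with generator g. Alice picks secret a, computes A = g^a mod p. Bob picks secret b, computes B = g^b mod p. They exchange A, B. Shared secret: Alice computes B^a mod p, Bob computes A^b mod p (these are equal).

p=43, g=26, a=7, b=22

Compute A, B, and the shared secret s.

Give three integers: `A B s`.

A = 26^7 mod 43  (bits of 7 = 111)
  bit 0 = 1: r = r^2 * 26 mod 43 = 1^2 * 26 = 1*26 = 26
  bit 1 = 1: r = r^2 * 26 mod 43 = 26^2 * 26 = 31*26 = 32
  bit 2 = 1: r = r^2 * 26 mod 43 = 32^2 * 26 = 35*26 = 7
  -> A = 7
B = 26^22 mod 43  (bits of 22 = 10110)
  bit 0 = 1: r = r^2 * 26 mod 43 = 1^2 * 26 = 1*26 = 26
  bit 1 = 0: r = r^2 mod 43 = 26^2 = 31
  bit 2 = 1: r = r^2 * 26 mod 43 = 31^2 * 26 = 15*26 = 3
  bit 3 = 1: r = r^2 * 26 mod 43 = 3^2 * 26 = 9*26 = 19
  bit 4 = 0: r = r^2 mod 43 = 19^2 = 17
  -> B = 17
s = B^a = 17^7 mod 43  (bits of 7 = 111)
  bit 0 = 1: r = r^2 * 17 mod 43 = 1^2 * 17 = 1*17 = 17
  bit 1 = 1: r = r^2 * 17 mod 43 = 17^2 * 17 = 31*17 = 11
  bit 2 = 1: r = r^2 * 17 mod 43 = 11^2 * 17 = 35*17 = 36
  -> s = B^a = 36

Answer: 7 17 36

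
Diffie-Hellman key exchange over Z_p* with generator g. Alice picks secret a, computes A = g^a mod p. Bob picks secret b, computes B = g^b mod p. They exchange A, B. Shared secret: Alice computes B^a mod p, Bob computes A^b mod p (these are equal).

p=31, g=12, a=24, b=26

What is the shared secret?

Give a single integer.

Answer: 16

Derivation:
A = 12^24 mod 31  (bits of 24 = 11000)
  bit 0 = 1: r = r^2 * 12 mod 31 = 1^2 * 12 = 1*12 = 12
  bit 1 = 1: r = r^2 * 12 mod 31 = 12^2 * 12 = 20*12 = 23
  bit 2 = 0: r = r^2 mod 31 = 23^2 = 2
  bit 3 = 0: r = r^2 mod 31 = 2^2 = 4
  bit 4 = 0: r = r^2 mod 31 = 4^2 = 16
  -> A = 16
B = 12^26 mod 31  (bits of 26 = 11010)
  bit 0 = 1: r = r^2 * 12 mod 31 = 1^2 * 12 = 1*12 = 12
  bit 1 = 1: r = r^2 * 12 mod 31 = 12^2 * 12 = 20*12 = 23
  bit 2 = 0: r = r^2 mod 31 = 23^2 = 2
  bit 3 = 1: r = r^2 * 12 mod 31 = 2^2 * 12 = 4*12 = 17
  bit 4 = 0: r = r^2 mod 31 = 17^2 = 10
  -> B = 10
s = B^a = 10^24 mod 31  (bits of 24 = 11000)
  bit 0 = 1: r = r^2 * 10 mod 31 = 1^2 * 10 = 1*10 = 10
  bit 1 = 1: r = r^2 * 10 mod 31 = 10^2 * 10 = 7*10 = 8
  bit 2 = 0: r = r^2 mod 31 = 8^2 = 2
  bit 3 = 0: r = r^2 mod 31 = 2^2 = 4
  bit 4 = 0: r = r^2 mod 31 = 4^2 = 16
  -> s = B^a = 16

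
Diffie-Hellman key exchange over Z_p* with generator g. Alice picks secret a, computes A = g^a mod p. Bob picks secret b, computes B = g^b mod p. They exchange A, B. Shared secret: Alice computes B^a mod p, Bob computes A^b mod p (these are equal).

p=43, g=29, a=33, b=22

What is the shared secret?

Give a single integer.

Answer: 11

Derivation:
A = 29^33 mod 43  (bits of 33 = 100001)
  bit 0 = 1: r = r^2 * 29 mod 43 = 1^2 * 29 = 1*29 = 29
  bit 1 = 0: r = r^2 mod 43 = 29^2 = 24
  bit 2 = 0: r = r^2 mod 43 = 24^2 = 17
  bit 3 = 0: r = r^2 mod 43 = 17^2 = 31
  bit 4 = 0: r = r^2 mod 43 = 31^2 = 15
  bit 5 = 1: r = r^2 * 29 mod 43 = 15^2 * 29 = 10*29 = 32
  -> A = 32
B = 29^22 mod 43  (bits of 22 = 10110)
  bit 0 = 1: r = r^2 * 29 mod 43 = 1^2 * 29 = 1*29 = 29
  bit 1 = 0: r = r^2 mod 43 = 29^2 = 24
  bit 2 = 1: r = r^2 * 29 mod 43 = 24^2 * 29 = 17*29 = 20
  bit 3 = 1: r = r^2 * 29 mod 43 = 20^2 * 29 = 13*29 = 33
  bit 4 = 0: r = r^2 mod 43 = 33^2 = 14
  -> B = 14
s = B^a = 14^33 mod 43  (bits of 33 = 100001)
  bit 0 = 1: r = r^2 * 14 mod 43 = 1^2 * 14 = 1*14 = 14
  bit 1 = 0: r = r^2 mod 43 = 14^2 = 24
  bit 2 = 0: r = r^2 mod 43 = 24^2 = 17
  bit 3 = 0: r = r^2 mod 43 = 17^2 = 31
  bit 4 = 0: r = r^2 mod 43 = 31^2 = 15
  bit 5 = 1: r = r^2 * 14 mod 43 = 15^2 * 14 = 10*14 = 11
  -> s = B^a = 11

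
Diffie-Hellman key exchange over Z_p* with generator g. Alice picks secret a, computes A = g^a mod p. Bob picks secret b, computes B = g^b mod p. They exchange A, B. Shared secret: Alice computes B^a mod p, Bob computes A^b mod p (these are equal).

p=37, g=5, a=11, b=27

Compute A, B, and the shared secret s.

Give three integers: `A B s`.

Answer: 2 31 6

Derivation:
A = 5^11 mod 37  (bits of 11 = 1011)
  bit 0 = 1: r = r^2 * 5 mod 37 = 1^2 * 5 = 1*5 = 5
  bit 1 = 0: r = r^2 mod 37 = 5^2 = 25
  bit 2 = 1: r = r^2 * 5 mod 37 = 25^2 * 5 = 33*5 = 17
  bit 3 = 1: r = r^2 * 5 mod 37 = 17^2 * 5 = 30*5 = 2
  -> A = 2
B = 5^27 mod 37  (bits of 27 = 11011)
  bit 0 = 1: r = r^2 * 5 mod 37 = 1^2 * 5 = 1*5 = 5
  bit 1 = 1: r = r^2 * 5 mod 37 = 5^2 * 5 = 25*5 = 14
  bit 2 = 0: r = r^2 mod 37 = 14^2 = 11
  bit 3 = 1: r = r^2 * 5 mod 37 = 11^2 * 5 = 10*5 = 13
  bit 4 = 1: r = r^2 * 5 mod 37 = 13^2 * 5 = 21*5 = 31
  -> B = 31
s = B^a = 31^11 mod 37  (bits of 11 = 1011)
  bit 0 = 1: r = r^2 * 31 mod 37 = 1^2 * 31 = 1*31 = 31
  bit 1 = 0: r = r^2 mod 37 = 31^2 = 36
  bit 2 = 1: r = r^2 * 31 mod 37 = 36^2 * 31 = 1*31 = 31
  bit 3 = 1: r = r^2 * 31 mod 37 = 31^2 * 31 = 36*31 = 6
  -> s = B^a = 6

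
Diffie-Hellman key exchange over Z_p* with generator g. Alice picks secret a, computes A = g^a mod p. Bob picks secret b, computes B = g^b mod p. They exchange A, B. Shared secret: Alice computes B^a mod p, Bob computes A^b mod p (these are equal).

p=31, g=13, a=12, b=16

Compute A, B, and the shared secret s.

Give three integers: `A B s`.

Answer: 8 18 8

Derivation:
A = 13^12 mod 31  (bits of 12 = 1100)
  bit 0 = 1: r = r^2 * 13 mod 31 = 1^2 * 13 = 1*13 = 13
  bit 1 = 1: r = r^2 * 13 mod 31 = 13^2 * 13 = 14*13 = 27
  bit 2 = 0: r = r^2 mod 31 = 27^2 = 16
  bit 3 = 0: r = r^2 mod 31 = 16^2 = 8
  -> A = 8
B = 13^16 mod 31  (bits of 16 = 10000)
  bit 0 = 1: r = r^2 * 13 mod 31 = 1^2 * 13 = 1*13 = 13
  bit 1 = 0: r = r^2 mod 31 = 13^2 = 14
  bit 2 = 0: r = r^2 mod 31 = 14^2 = 10
  bit 3 = 0: r = r^2 mod 31 = 10^2 = 7
  bit 4 = 0: r = r^2 mod 31 = 7^2 = 18
  -> B = 18
s = B^a = 18^12 mod 31  (bits of 12 = 1100)
  bit 0 = 1: r = r^2 * 18 mod 31 = 1^2 * 18 = 1*18 = 18
  bit 1 = 1: r = r^2 * 18 mod 31 = 18^2 * 18 = 14*18 = 4
  bit 2 = 0: r = r^2 mod 31 = 4^2 = 16
  bit 3 = 0: r = r^2 mod 31 = 16^2 = 8
  -> s = B^a = 8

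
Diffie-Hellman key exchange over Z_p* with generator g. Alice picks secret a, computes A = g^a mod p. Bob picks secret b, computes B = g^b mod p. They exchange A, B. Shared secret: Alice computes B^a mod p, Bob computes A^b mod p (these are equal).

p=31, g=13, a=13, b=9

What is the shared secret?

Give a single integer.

Answer: 23

Derivation:
A = 13^13 mod 31  (bits of 13 = 1101)
  bit 0 = 1: r = r^2 * 13 mod 31 = 1^2 * 13 = 1*13 = 13
  bit 1 = 1: r = r^2 * 13 mod 31 = 13^2 * 13 = 14*13 = 27
  bit 2 = 0: r = r^2 mod 31 = 27^2 = 16
  bit 3 = 1: r = r^2 * 13 mod 31 = 16^2 * 13 = 8*13 = 11
  -> A = 11
B = 13^9 mod 31  (bits of 9 = 1001)
  bit 0 = 1: r = r^2 * 13 mod 31 = 1^2 * 13 = 1*13 = 13
  bit 1 = 0: r = r^2 mod 31 = 13^2 = 14
  bit 2 = 0: r = r^2 mod 31 = 14^2 = 10
  bit 3 = 1: r = r^2 * 13 mod 31 = 10^2 * 13 = 7*13 = 29
  -> B = 29
s = B^a = 29^13 mod 31  (bits of 13 = 1101)
  bit 0 = 1: r = r^2 * 29 mod 31 = 1^2 * 29 = 1*29 = 29
  bit 1 = 1: r = r^2 * 29 mod 31 = 29^2 * 29 = 4*29 = 23
  bit 2 = 0: r = r^2 mod 31 = 23^2 = 2
  bit 3 = 1: r = r^2 * 29 mod 31 = 2^2 * 29 = 4*29 = 23
  -> s = B^a = 23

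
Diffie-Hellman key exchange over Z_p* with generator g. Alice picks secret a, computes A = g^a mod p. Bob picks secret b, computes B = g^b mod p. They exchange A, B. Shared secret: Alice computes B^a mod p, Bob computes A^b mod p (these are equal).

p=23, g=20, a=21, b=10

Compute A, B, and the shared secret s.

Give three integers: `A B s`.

A = 20^21 mod 23  (bits of 21 = 10101)
  bit 0 = 1: r = r^2 * 20 mod 23 = 1^2 * 20 = 1*20 = 20
  bit 1 = 0: r = r^2 mod 23 = 20^2 = 9
  bit 2 = 1: r = r^2 * 20 mod 23 = 9^2 * 20 = 12*20 = 10
  bit 3 = 0: r = r^2 mod 23 = 10^2 = 8
  bit 4 = 1: r = r^2 * 20 mod 23 = 8^2 * 20 = 18*20 = 15
  -> A = 15
B = 20^10 mod 23  (bits of 10 = 1010)
  bit 0 = 1: r = r^2 * 20 mod 23 = 1^2 * 20 = 1*20 = 20
  bit 1 = 0: r = r^2 mod 23 = 20^2 = 9
  bit 2 = 1: r = r^2 * 20 mod 23 = 9^2 * 20 = 12*20 = 10
  bit 3 = 0: r = r^2 mod 23 = 10^2 = 8
  -> B = 8
s = B^a = 8^21 mod 23  (bits of 21 = 10101)
  bit 0 = 1: r = r^2 * 8 mod 23 = 1^2 * 8 = 1*8 = 8
  bit 1 = 0: r = r^2 mod 23 = 8^2 = 18
  bit 2 = 1: r = r^2 * 8 mod 23 = 18^2 * 8 = 2*8 = 16
  bit 3 = 0: r = r^2 mod 23 = 16^2 = 3
  bit 4 = 1: r = r^2 * 8 mod 23 = 3^2 * 8 = 9*8 = 3
  -> s = B^a = 3

Answer: 15 8 3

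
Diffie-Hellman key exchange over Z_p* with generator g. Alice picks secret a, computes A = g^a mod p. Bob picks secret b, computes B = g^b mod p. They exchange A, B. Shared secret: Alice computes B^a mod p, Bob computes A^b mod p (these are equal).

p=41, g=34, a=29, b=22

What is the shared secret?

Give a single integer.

A = 34^29 mod 41  (bits of 29 = 11101)
  bit 0 = 1: r = r^2 * 34 mod 41 = 1^2 * 34 = 1*34 = 34
  bit 1 = 1: r = r^2 * 34 mod 41 = 34^2 * 34 = 8*34 = 26
  bit 2 = 1: r = r^2 * 34 mod 41 = 26^2 * 34 = 20*34 = 24
  bit 3 = 0: r = r^2 mod 41 = 24^2 = 2
  bit 4 = 1: r = r^2 * 34 mod 41 = 2^2 * 34 = 4*34 = 13
  -> A = 13
B = 34^22 mod 41  (bits of 22 = 10110)
  bit 0 = 1: r = r^2 * 34 mod 41 = 1^2 * 34 = 1*34 = 34
  bit 1 = 0: r = r^2 mod 41 = 34^2 = 8
  bit 2 = 1: r = r^2 * 34 mod 41 = 8^2 * 34 = 23*34 = 3
  bit 3 = 1: r = r^2 * 34 mod 41 = 3^2 * 34 = 9*34 = 19
  bit 4 = 0: r = r^2 mod 41 = 19^2 = 33
  -> B = 33
s = B^a = 33^29 mod 41  (bits of 29 = 11101)
  bit 0 = 1: r = r^2 * 33 mod 41 = 1^2 * 33 = 1*33 = 33
  bit 1 = 1: r = r^2 * 33 mod 41 = 33^2 * 33 = 23*33 = 21
  bit 2 = 1: r = r^2 * 33 mod 41 = 21^2 * 33 = 31*33 = 39
  bit 3 = 0: r = r^2 mod 41 = 39^2 = 4
  bit 4 = 1: r = r^2 * 33 mod 41 = 4^2 * 33 = 16*33 = 36
  -> s = B^a = 36

Answer: 36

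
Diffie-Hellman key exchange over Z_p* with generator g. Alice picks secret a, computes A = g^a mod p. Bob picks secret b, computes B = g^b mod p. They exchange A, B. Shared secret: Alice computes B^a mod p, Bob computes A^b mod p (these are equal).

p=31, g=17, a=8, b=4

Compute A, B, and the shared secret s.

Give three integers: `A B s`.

Answer: 18 7 10

Derivation:
A = 17^8 mod 31  (bits of 8 = 1000)
  bit 0 = 1: r = r^2 * 17 mod 31 = 1^2 * 17 = 1*17 = 17
  bit 1 = 0: r = r^2 mod 31 = 17^2 = 10
  bit 2 = 0: r = r^2 mod 31 = 10^2 = 7
  bit 3 = 0: r = r^2 mod 31 = 7^2 = 18
  -> A = 18
B = 17^4 mod 31  (bits of 4 = 100)
  bit 0 = 1: r = r^2 * 17 mod 31 = 1^2 * 17 = 1*17 = 17
  bit 1 = 0: r = r^2 mod 31 = 17^2 = 10
  bit 2 = 0: r = r^2 mod 31 = 10^2 = 7
  -> B = 7
s = B^a = 7^8 mod 31  (bits of 8 = 1000)
  bit 0 = 1: r = r^2 * 7 mod 31 = 1^2 * 7 = 1*7 = 7
  bit 1 = 0: r = r^2 mod 31 = 7^2 = 18
  bit 2 = 0: r = r^2 mod 31 = 18^2 = 14
  bit 3 = 0: r = r^2 mod 31 = 14^2 = 10
  -> s = B^a = 10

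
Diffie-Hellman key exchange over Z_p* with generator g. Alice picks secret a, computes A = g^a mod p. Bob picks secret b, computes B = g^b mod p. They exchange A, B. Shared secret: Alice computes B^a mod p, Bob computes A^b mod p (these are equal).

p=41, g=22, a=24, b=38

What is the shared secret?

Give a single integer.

A = 22^24 mod 41  (bits of 24 = 11000)
  bit 0 = 1: r = r^2 * 22 mod 41 = 1^2 * 22 = 1*22 = 22
  bit 1 = 1: r = r^2 * 22 mod 41 = 22^2 * 22 = 33*22 = 29
  bit 2 = 0: r = r^2 mod 41 = 29^2 = 21
  bit 3 = 0: r = r^2 mod 41 = 21^2 = 31
  bit 4 = 0: r = r^2 mod 41 = 31^2 = 18
  -> A = 18
B = 22^38 mod 41  (bits of 38 = 100110)
  bit 0 = 1: r = r^2 * 22 mod 41 = 1^2 * 22 = 1*22 = 22
  bit 1 = 0: r = r^2 mod 41 = 22^2 = 33
  bit 2 = 0: r = r^2 mod 41 = 33^2 = 23
  bit 3 = 1: r = r^2 * 22 mod 41 = 23^2 * 22 = 37*22 = 35
  bit 4 = 1: r = r^2 * 22 mod 41 = 35^2 * 22 = 36*22 = 13
  bit 5 = 0: r = r^2 mod 41 = 13^2 = 5
  -> B = 5
s = B^a = 5^24 mod 41  (bits of 24 = 11000)
  bit 0 = 1: r = r^2 * 5 mod 41 = 1^2 * 5 = 1*5 = 5
  bit 1 = 1: r = r^2 * 5 mod 41 = 5^2 * 5 = 25*5 = 2
  bit 2 = 0: r = r^2 mod 41 = 2^2 = 4
  bit 3 = 0: r = r^2 mod 41 = 4^2 = 16
  bit 4 = 0: r = r^2 mod 41 = 16^2 = 10
  -> s = B^a = 10

Answer: 10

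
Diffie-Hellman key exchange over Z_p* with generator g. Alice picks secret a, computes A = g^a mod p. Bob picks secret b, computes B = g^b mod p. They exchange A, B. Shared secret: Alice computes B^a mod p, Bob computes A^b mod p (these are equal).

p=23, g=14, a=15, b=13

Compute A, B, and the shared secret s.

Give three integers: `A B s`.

A = 14^15 mod 23  (bits of 15 = 1111)
  bit 0 = 1: r = r^2 * 14 mod 23 = 1^2 * 14 = 1*14 = 14
  bit 1 = 1: r = r^2 * 14 mod 23 = 14^2 * 14 = 12*14 = 7
  bit 2 = 1: r = r^2 * 14 mod 23 = 7^2 * 14 = 3*14 = 19
  bit 3 = 1: r = r^2 * 14 mod 23 = 19^2 * 14 = 16*14 = 17
  -> A = 17
B = 14^13 mod 23  (bits of 13 = 1101)
  bit 0 = 1: r = r^2 * 14 mod 23 = 1^2 * 14 = 1*14 = 14
  bit 1 = 1: r = r^2 * 14 mod 23 = 14^2 * 14 = 12*14 = 7
  bit 2 = 0: r = r^2 mod 23 = 7^2 = 3
  bit 3 = 1: r = r^2 * 14 mod 23 = 3^2 * 14 = 9*14 = 11
  -> B = 11
s = B^a = 11^15 mod 23  (bits of 15 = 1111)
  bit 0 = 1: r = r^2 * 11 mod 23 = 1^2 * 11 = 1*11 = 11
  bit 1 = 1: r = r^2 * 11 mod 23 = 11^2 * 11 = 6*11 = 20
  bit 2 = 1: r = r^2 * 11 mod 23 = 20^2 * 11 = 9*11 = 7
  bit 3 = 1: r = r^2 * 11 mod 23 = 7^2 * 11 = 3*11 = 10
  -> s = B^a = 10

Answer: 17 11 10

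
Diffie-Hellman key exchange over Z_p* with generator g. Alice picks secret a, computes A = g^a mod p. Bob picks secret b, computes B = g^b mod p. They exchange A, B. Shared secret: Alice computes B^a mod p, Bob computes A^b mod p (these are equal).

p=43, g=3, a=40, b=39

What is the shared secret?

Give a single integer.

Answer: 41

Derivation:
A = 3^40 mod 43  (bits of 40 = 101000)
  bit 0 = 1: r = r^2 * 3 mod 43 = 1^2 * 3 = 1*3 = 3
  bit 1 = 0: r = r^2 mod 43 = 3^2 = 9
  bit 2 = 1: r = r^2 * 3 mod 43 = 9^2 * 3 = 38*3 = 28
  bit 3 = 0: r = r^2 mod 43 = 28^2 = 10
  bit 4 = 0: r = r^2 mod 43 = 10^2 = 14
  bit 5 = 0: r = r^2 mod 43 = 14^2 = 24
  -> A = 24
B = 3^39 mod 43  (bits of 39 = 100111)
  bit 0 = 1: r = r^2 * 3 mod 43 = 1^2 * 3 = 1*3 = 3
  bit 1 = 0: r = r^2 mod 43 = 3^2 = 9
  bit 2 = 0: r = r^2 mod 43 = 9^2 = 38
  bit 3 = 1: r = r^2 * 3 mod 43 = 38^2 * 3 = 25*3 = 32
  bit 4 = 1: r = r^2 * 3 mod 43 = 32^2 * 3 = 35*3 = 19
  bit 5 = 1: r = r^2 * 3 mod 43 = 19^2 * 3 = 17*3 = 8
  -> B = 8
s = B^a = 8^40 mod 43  (bits of 40 = 101000)
  bit 0 = 1: r = r^2 * 8 mod 43 = 1^2 * 8 = 1*8 = 8
  bit 1 = 0: r = r^2 mod 43 = 8^2 = 21
  bit 2 = 1: r = r^2 * 8 mod 43 = 21^2 * 8 = 11*8 = 2
  bit 3 = 0: r = r^2 mod 43 = 2^2 = 4
  bit 4 = 0: r = r^2 mod 43 = 4^2 = 16
  bit 5 = 0: r = r^2 mod 43 = 16^2 = 41
  -> s = B^a = 41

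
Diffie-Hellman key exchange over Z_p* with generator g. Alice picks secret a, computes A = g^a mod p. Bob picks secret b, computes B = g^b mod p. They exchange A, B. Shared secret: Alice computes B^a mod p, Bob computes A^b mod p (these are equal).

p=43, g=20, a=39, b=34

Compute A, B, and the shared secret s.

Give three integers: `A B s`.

Answer: 22 24 41

Derivation:
A = 20^39 mod 43  (bits of 39 = 100111)
  bit 0 = 1: r = r^2 * 20 mod 43 = 1^2 * 20 = 1*20 = 20
  bit 1 = 0: r = r^2 mod 43 = 20^2 = 13
  bit 2 = 0: r = r^2 mod 43 = 13^2 = 40
  bit 3 = 1: r = r^2 * 20 mod 43 = 40^2 * 20 = 9*20 = 8
  bit 4 = 1: r = r^2 * 20 mod 43 = 8^2 * 20 = 21*20 = 33
  bit 5 = 1: r = r^2 * 20 mod 43 = 33^2 * 20 = 14*20 = 22
  -> A = 22
B = 20^34 mod 43  (bits of 34 = 100010)
  bit 0 = 1: r = r^2 * 20 mod 43 = 1^2 * 20 = 1*20 = 20
  bit 1 = 0: r = r^2 mod 43 = 20^2 = 13
  bit 2 = 0: r = r^2 mod 43 = 13^2 = 40
  bit 3 = 0: r = r^2 mod 43 = 40^2 = 9
  bit 4 = 1: r = r^2 * 20 mod 43 = 9^2 * 20 = 38*20 = 29
  bit 5 = 0: r = r^2 mod 43 = 29^2 = 24
  -> B = 24
s = B^a = 24^39 mod 43  (bits of 39 = 100111)
  bit 0 = 1: r = r^2 * 24 mod 43 = 1^2 * 24 = 1*24 = 24
  bit 1 = 0: r = r^2 mod 43 = 24^2 = 17
  bit 2 = 0: r = r^2 mod 43 = 17^2 = 31
  bit 3 = 1: r = r^2 * 24 mod 43 = 31^2 * 24 = 15*24 = 16
  bit 4 = 1: r = r^2 * 24 mod 43 = 16^2 * 24 = 41*24 = 38
  bit 5 = 1: r = r^2 * 24 mod 43 = 38^2 * 24 = 25*24 = 41
  -> s = B^a = 41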